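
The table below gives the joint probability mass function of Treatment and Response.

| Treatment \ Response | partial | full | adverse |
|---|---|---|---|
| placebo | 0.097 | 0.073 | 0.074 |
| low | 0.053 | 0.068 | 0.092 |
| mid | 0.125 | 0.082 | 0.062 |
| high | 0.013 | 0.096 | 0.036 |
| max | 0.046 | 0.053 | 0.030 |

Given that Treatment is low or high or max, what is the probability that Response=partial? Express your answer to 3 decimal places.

0.230

P(Treatment=low) = 0.053 + 0.068 + 0.092 = 0.213.
P(Treatment=high) = 0.013 + 0.096 + 0.036 = 0.145.
P(Treatment=max) = 0.046 + 0.053 + 0.030 = 0.129.
P(Treatment ∈ {low, high, max}) = 0.213 + 0.145 + 0.129 = 0.487; P(Response=partial, Treatment ∈ {low, high, max}) = 0.053 + 0.013 + 0.046 = 0.112.
P(Response=partial | Treatment ∈ {low, high, max}) = 0.112/0.487 = 0.230.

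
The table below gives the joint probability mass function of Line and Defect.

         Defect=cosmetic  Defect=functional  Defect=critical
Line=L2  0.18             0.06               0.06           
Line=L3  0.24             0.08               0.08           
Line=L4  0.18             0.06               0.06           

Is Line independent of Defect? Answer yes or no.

Every cell satisfies P(Line,Defect) = P(Line)·P(Defect). For instance P(Line=L2) = 0.30, P(Defect=functional) = 0.20, and 0.30×0.20 = 0.06 matches the joint entry. So Line and Defect are independent.

yes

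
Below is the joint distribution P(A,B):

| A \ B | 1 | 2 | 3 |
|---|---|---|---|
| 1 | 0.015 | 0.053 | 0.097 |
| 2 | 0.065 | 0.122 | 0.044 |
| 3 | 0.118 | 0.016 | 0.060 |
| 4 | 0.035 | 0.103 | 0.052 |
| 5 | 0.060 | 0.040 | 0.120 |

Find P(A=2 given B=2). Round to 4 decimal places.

0.3653

P(B=2) = 0.053 + 0.122 + 0.016 + 0.103 + 0.040 = 0.334.
P(A=2 | B=2) = 0.122/0.334 = 0.3653.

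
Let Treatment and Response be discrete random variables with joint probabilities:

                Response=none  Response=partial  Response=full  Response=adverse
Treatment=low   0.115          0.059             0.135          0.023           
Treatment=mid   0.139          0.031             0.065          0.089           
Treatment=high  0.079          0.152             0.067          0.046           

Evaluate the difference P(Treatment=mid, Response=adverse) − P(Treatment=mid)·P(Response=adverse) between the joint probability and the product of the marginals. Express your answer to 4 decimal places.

P(Treatment=mid) = 0.139 + 0.031 + 0.065 + 0.089 = 0.324.
P(Response=adverse) = 0.023 + 0.089 + 0.046 = 0.158.
P(Treatment=mid, Response=adverse) − P(Treatment=mid)P(Response=adverse) = 0.089 − 0.324×0.158 = 0.0378.

0.0378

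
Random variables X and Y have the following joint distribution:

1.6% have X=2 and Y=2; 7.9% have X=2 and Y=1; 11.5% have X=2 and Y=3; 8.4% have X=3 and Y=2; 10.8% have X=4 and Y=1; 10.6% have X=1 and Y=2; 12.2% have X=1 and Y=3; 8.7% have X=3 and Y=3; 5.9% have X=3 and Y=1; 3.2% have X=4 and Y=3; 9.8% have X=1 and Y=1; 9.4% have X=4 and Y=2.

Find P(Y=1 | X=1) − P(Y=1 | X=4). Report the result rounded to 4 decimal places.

-0.1609

P(X=1) = 0.098 + 0.106 + 0.122 = 0.326; P(Y=1 | X=1) = 0.098/0.326 = 0.30061.
P(X=4) = 0.108 + 0.094 + 0.032 = 0.234; P(Y=1 | X=4) = 0.108/0.234 = 0.46154.
Difference = -0.1609.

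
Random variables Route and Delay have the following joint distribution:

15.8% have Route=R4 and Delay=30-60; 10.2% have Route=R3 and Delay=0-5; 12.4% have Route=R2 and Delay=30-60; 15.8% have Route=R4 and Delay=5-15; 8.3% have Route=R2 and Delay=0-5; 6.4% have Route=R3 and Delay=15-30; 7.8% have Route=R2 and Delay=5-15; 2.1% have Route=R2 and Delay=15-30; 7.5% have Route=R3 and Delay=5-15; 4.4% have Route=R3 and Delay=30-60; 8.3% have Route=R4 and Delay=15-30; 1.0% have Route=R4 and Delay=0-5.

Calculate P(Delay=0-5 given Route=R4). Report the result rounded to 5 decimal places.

P(Route=R4) = 0.010 + 0.158 + 0.083 + 0.158 = 0.409.
P(Delay=0-5 | Route=R4) = 0.010/0.409 = 0.02445.

0.02445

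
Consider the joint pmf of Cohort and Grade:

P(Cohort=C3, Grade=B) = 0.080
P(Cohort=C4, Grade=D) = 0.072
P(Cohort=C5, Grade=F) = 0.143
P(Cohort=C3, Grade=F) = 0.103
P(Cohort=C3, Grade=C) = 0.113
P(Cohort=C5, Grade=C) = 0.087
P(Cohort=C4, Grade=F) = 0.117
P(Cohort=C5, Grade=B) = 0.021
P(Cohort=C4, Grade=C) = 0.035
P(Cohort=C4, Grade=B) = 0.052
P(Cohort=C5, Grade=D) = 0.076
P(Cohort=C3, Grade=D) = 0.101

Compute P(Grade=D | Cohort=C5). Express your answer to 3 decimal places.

0.232

P(Cohort=C5) = 0.021 + 0.087 + 0.076 + 0.143 = 0.327.
P(Grade=D | Cohort=C5) = 0.076/0.327 = 0.232.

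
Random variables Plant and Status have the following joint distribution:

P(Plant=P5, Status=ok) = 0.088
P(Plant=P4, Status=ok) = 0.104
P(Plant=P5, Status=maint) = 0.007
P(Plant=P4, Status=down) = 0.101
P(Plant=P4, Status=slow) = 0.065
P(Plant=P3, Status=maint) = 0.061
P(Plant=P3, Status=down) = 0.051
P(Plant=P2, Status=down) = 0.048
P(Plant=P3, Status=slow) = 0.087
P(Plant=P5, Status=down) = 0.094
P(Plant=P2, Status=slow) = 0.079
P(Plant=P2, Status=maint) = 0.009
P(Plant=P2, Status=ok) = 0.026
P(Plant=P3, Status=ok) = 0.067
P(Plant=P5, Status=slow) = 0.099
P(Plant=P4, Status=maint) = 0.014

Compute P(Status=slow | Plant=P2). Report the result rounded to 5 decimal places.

P(Plant=P2) = 0.026 + 0.079 + 0.048 + 0.009 = 0.162.
P(Status=slow | Plant=P2) = 0.079/0.162 = 0.48765.

0.48765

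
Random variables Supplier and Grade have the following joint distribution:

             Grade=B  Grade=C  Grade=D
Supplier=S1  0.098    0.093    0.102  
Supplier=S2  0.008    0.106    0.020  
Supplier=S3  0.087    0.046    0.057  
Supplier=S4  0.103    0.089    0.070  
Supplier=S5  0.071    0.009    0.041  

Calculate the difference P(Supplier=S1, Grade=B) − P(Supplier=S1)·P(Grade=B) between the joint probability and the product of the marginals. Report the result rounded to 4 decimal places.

P(Supplier=S1) = 0.098 + 0.093 + 0.102 = 0.293.
P(Grade=B) = 0.098 + 0.008 + 0.087 + 0.103 + 0.071 = 0.367.
P(Supplier=S1, Grade=B) − P(Supplier=S1)P(Grade=B) = 0.098 − 0.293×0.367 = -0.0095.

-0.0095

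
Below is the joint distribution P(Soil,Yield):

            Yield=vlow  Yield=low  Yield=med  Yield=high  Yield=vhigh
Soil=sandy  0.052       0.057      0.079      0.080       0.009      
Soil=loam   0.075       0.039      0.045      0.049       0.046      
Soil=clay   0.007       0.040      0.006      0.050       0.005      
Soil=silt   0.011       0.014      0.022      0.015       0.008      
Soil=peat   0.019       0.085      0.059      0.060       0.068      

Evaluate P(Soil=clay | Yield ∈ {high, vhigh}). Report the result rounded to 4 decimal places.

P(Yield=high) = 0.080 + 0.049 + 0.050 + 0.015 + 0.060 = 0.254.
P(Yield=vhigh) = 0.009 + 0.046 + 0.005 + 0.008 + 0.068 = 0.136.
P(Yield ∈ {high, vhigh}) = 0.254 + 0.136 = 0.390; P(Soil=clay, Yield ∈ {high, vhigh}) = 0.050 + 0.005 = 0.055.
P(Soil=clay | Yield ∈ {high, vhigh}) = 0.055/0.390 = 0.1410.

0.1410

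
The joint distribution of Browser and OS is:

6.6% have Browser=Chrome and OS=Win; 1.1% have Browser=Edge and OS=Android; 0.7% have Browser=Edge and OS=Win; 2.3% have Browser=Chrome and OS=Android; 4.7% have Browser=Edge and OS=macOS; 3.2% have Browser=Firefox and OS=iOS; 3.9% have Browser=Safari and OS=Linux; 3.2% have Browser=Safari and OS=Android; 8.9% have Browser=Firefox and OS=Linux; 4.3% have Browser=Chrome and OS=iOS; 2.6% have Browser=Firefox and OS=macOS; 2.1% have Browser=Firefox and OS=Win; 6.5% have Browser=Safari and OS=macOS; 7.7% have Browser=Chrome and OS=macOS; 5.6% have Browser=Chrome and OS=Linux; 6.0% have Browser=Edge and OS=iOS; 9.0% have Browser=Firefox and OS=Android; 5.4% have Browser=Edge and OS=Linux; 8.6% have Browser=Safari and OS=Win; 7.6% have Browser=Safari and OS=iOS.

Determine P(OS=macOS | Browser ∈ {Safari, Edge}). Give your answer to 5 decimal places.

P(Browser=Safari) = 0.086 + 0.065 + 0.039 + 0.076 + 0.032 = 0.298.
P(Browser=Edge) = 0.007 + 0.047 + 0.054 + 0.060 + 0.011 = 0.179.
P(Browser ∈ {Safari, Edge}) = 0.298 + 0.179 = 0.477; P(OS=macOS, Browser ∈ {Safari, Edge}) = 0.065 + 0.047 = 0.112.
P(OS=macOS | Browser ∈ {Safari, Edge}) = 0.112/0.477 = 0.23480.

0.23480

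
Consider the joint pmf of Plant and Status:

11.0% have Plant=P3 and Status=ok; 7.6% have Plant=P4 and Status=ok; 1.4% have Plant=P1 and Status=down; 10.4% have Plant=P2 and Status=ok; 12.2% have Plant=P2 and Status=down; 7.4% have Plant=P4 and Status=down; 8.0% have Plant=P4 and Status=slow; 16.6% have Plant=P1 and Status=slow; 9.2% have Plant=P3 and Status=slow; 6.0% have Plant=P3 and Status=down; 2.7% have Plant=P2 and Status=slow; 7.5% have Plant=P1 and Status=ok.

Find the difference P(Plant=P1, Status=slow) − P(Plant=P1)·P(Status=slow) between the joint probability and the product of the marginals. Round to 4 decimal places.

P(Plant=P1) = 0.075 + 0.166 + 0.014 = 0.255.
P(Status=slow) = 0.166 + 0.027 + 0.092 + 0.080 = 0.365.
P(Plant=P1, Status=slow) − P(Plant=P1)P(Status=slow) = 0.166 − 0.255×0.365 = 0.0729.

0.0729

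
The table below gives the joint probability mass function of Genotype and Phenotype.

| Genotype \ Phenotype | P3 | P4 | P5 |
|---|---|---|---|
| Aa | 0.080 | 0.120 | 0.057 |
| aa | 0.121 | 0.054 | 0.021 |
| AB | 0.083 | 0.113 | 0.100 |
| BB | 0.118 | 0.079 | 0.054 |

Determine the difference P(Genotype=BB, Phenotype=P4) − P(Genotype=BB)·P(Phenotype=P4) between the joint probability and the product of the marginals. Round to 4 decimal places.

P(Genotype=BB) = 0.118 + 0.079 + 0.054 = 0.251.
P(Phenotype=P4) = 0.120 + 0.054 + 0.113 + 0.079 = 0.366.
P(Genotype=BB, Phenotype=P4) − P(Genotype=BB)P(Phenotype=P4) = 0.079 − 0.251×0.366 = -0.0129.

-0.0129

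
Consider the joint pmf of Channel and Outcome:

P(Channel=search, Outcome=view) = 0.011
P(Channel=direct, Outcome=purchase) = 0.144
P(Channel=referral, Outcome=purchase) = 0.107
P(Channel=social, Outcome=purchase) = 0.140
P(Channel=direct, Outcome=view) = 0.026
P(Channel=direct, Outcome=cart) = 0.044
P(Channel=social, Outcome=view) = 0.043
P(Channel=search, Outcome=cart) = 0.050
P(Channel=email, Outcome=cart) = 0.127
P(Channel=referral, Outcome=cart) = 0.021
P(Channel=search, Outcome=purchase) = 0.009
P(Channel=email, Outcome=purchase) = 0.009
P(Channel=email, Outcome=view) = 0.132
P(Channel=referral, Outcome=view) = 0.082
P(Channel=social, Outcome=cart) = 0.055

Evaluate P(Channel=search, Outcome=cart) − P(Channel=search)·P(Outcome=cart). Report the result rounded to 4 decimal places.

P(Channel=search) = 0.011 + 0.050 + 0.009 = 0.070.
P(Outcome=cart) = 0.127 + 0.050 + 0.055 + 0.044 + 0.021 = 0.297.
P(Channel=search, Outcome=cart) − P(Channel=search)P(Outcome=cart) = 0.050 − 0.070×0.297 = 0.0292.

0.0292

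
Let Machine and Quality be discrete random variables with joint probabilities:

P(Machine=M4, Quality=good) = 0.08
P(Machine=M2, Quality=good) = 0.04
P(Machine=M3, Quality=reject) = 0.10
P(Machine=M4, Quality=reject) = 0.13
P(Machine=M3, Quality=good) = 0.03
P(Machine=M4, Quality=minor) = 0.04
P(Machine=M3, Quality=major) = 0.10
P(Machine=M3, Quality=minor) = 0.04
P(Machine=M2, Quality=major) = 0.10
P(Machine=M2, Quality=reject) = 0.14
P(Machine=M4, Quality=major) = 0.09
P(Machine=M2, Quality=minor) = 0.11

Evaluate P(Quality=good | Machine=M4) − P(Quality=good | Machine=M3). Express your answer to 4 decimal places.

P(Machine=M4) = 0.08 + 0.04 + 0.09 + 0.13 = 0.34; P(Quality=good | Machine=M4) = 0.08/0.34 = 0.23529.
P(Machine=M3) = 0.03 + 0.04 + 0.10 + 0.10 = 0.27; P(Quality=good | Machine=M3) = 0.03/0.27 = 0.11111.
Difference = 0.1242.

0.1242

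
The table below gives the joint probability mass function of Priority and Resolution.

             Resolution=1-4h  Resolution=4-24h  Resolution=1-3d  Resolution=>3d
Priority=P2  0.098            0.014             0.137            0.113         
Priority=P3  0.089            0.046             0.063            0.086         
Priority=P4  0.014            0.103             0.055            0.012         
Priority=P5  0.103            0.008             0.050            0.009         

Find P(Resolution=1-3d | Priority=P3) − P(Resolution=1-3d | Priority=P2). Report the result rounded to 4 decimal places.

P(Priority=P3) = 0.089 + 0.046 + 0.063 + 0.086 = 0.284; P(Resolution=1-3d | Priority=P3) = 0.063/0.284 = 0.22183.
P(Priority=P2) = 0.098 + 0.014 + 0.137 + 0.113 = 0.362; P(Resolution=1-3d | Priority=P2) = 0.137/0.362 = 0.37845.
Difference = -0.1566.

-0.1566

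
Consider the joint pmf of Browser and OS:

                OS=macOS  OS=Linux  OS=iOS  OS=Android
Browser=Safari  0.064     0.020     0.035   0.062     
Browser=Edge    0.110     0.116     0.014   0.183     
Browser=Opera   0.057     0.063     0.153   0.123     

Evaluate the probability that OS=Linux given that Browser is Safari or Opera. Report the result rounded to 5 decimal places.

P(Browser=Safari) = 0.064 + 0.020 + 0.035 + 0.062 = 0.181.
P(Browser=Opera) = 0.057 + 0.063 + 0.153 + 0.123 = 0.396.
P(Browser ∈ {Safari, Opera}) = 0.181 + 0.396 = 0.577; P(OS=Linux, Browser ∈ {Safari, Opera}) = 0.020 + 0.063 = 0.083.
P(OS=Linux | Browser ∈ {Safari, Opera}) = 0.083/0.577 = 0.14385.

0.14385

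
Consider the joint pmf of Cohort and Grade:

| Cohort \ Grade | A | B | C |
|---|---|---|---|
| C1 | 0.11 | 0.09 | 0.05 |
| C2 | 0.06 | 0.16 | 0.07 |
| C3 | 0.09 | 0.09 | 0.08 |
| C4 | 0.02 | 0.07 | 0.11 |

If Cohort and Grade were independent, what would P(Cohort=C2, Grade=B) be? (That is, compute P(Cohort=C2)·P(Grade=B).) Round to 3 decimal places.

P(Cohort=C2) = 0.06 + 0.16 + 0.07 = 0.29.
P(Grade=B) = 0.09 + 0.16 + 0.09 + 0.07 = 0.41.
Product: 0.29 × 0.41 = 0.119.

0.119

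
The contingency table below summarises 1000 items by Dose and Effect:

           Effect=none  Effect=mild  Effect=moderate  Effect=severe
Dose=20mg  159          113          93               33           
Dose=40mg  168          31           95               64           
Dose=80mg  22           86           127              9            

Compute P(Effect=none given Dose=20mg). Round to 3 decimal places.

Total with Dose=20mg: 159 + 113 + 93 + 33 = 398.
P(Effect=none | Dose=20mg) = 159/398 = 0.399.

0.399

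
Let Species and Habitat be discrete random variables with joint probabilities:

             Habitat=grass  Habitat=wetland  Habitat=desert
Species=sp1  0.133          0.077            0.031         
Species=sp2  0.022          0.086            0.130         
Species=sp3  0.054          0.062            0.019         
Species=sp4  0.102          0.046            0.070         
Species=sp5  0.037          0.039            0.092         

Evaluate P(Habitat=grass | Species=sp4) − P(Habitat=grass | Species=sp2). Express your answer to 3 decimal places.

0.375

P(Species=sp4) = 0.102 + 0.046 + 0.070 = 0.218; P(Habitat=grass | Species=sp4) = 0.102/0.218 = 0.4679.
P(Species=sp2) = 0.022 + 0.086 + 0.130 = 0.238; P(Habitat=grass | Species=sp2) = 0.022/0.238 = 0.0924.
Difference = 0.375.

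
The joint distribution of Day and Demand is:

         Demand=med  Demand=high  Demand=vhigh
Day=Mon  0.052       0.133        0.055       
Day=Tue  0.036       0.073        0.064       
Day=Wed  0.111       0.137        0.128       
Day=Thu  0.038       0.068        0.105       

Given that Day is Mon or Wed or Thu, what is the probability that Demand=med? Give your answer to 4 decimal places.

P(Day=Mon) = 0.052 + 0.133 + 0.055 = 0.240.
P(Day=Wed) = 0.111 + 0.137 + 0.128 = 0.376.
P(Day=Thu) = 0.038 + 0.068 + 0.105 = 0.211.
P(Day ∈ {Mon, Wed, Thu}) = 0.240 + 0.376 + 0.211 = 0.827; P(Demand=med, Day ∈ {Mon, Wed, Thu}) = 0.052 + 0.111 + 0.038 = 0.201.
P(Demand=med | Day ∈ {Mon, Wed, Thu}) = 0.201/0.827 = 0.2430.

0.2430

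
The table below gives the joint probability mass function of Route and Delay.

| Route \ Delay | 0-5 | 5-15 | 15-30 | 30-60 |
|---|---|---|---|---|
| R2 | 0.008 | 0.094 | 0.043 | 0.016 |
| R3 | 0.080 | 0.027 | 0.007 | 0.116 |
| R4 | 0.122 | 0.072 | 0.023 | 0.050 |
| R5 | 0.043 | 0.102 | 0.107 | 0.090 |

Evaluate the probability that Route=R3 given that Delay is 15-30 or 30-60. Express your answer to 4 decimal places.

P(Delay=15-30) = 0.043 + 0.007 + 0.023 + 0.107 = 0.180.
P(Delay=30-60) = 0.016 + 0.116 + 0.050 + 0.090 = 0.272.
P(Delay ∈ {15-30, 30-60}) = 0.180 + 0.272 = 0.452; P(Route=R3, Delay ∈ {15-30, 30-60}) = 0.007 + 0.116 = 0.123.
P(Route=R3 | Delay ∈ {15-30, 30-60}) = 0.123/0.452 = 0.2721.

0.2721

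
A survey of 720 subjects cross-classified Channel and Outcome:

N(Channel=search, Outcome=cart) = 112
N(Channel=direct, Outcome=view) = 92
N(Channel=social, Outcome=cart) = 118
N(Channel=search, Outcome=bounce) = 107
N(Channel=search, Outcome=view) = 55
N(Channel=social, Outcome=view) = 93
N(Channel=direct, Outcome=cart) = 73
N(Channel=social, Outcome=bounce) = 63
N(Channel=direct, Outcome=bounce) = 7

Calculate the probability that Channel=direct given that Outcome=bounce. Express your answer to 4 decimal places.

0.0395

Total with Outcome=bounce: 107 + 63 + 7 = 177.
P(Channel=direct | Outcome=bounce) = 7/177 = 0.0395.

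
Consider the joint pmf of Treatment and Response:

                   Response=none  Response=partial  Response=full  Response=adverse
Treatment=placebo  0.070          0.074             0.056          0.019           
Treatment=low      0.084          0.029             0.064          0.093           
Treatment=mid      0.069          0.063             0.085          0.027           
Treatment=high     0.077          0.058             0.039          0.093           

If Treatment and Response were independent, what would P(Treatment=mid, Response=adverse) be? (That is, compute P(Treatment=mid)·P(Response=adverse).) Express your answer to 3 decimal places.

P(Treatment=mid) = 0.069 + 0.063 + 0.085 + 0.027 = 0.244.
P(Response=adverse) = 0.019 + 0.093 + 0.027 + 0.093 = 0.232.
Product: 0.244 × 0.232 = 0.057.

0.057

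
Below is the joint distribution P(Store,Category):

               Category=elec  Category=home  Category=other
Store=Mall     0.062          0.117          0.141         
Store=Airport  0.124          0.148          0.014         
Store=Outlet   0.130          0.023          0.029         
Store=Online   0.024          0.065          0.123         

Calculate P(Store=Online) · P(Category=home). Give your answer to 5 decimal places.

P(Store=Online) = 0.024 + 0.065 + 0.123 = 0.212.
P(Category=home) = 0.117 + 0.148 + 0.023 + 0.065 = 0.353.
Product: 0.212 × 0.353 = 0.07484.

0.07484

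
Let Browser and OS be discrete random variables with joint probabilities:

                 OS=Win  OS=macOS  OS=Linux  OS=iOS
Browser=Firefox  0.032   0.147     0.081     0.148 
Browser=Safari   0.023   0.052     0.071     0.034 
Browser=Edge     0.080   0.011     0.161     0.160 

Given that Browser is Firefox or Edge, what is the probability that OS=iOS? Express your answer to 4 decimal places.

0.3756

P(Browser=Firefox) = 0.032 + 0.147 + 0.081 + 0.148 = 0.408.
P(Browser=Edge) = 0.080 + 0.011 + 0.161 + 0.160 = 0.412.
P(Browser ∈ {Firefox, Edge}) = 0.408 + 0.412 = 0.820; P(OS=iOS, Browser ∈ {Firefox, Edge}) = 0.148 + 0.160 = 0.308.
P(OS=iOS | Browser ∈ {Firefox, Edge}) = 0.308/0.820 = 0.3756.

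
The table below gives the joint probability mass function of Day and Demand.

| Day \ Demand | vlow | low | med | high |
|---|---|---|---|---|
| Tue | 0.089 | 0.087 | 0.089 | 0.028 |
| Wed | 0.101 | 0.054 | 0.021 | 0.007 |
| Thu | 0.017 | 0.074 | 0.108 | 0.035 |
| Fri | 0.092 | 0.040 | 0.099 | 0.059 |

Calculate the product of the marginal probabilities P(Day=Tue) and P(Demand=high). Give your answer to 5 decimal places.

P(Day=Tue) = 0.089 + 0.087 + 0.089 + 0.028 = 0.293.
P(Demand=high) = 0.028 + 0.007 + 0.035 + 0.059 = 0.129.
Product: 0.293 × 0.129 = 0.03780.

0.03780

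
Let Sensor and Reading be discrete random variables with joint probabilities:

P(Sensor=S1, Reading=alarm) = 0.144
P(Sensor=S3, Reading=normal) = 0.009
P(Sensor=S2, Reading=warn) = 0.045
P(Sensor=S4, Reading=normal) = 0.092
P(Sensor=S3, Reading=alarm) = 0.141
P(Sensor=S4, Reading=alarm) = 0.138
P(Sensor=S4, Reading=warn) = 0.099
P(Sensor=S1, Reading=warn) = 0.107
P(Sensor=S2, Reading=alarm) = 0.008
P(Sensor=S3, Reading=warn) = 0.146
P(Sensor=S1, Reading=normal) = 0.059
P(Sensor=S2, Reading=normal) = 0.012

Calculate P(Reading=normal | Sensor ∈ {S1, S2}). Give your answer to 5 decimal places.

0.18933

P(Sensor=S1) = 0.059 + 0.107 + 0.144 = 0.310.
P(Sensor=S2) = 0.012 + 0.045 + 0.008 = 0.065.
P(Sensor ∈ {S1, S2}) = 0.310 + 0.065 = 0.375; P(Reading=normal, Sensor ∈ {S1, S2}) = 0.059 + 0.012 = 0.071.
P(Reading=normal | Sensor ∈ {S1, S2}) = 0.071/0.375 = 0.18933.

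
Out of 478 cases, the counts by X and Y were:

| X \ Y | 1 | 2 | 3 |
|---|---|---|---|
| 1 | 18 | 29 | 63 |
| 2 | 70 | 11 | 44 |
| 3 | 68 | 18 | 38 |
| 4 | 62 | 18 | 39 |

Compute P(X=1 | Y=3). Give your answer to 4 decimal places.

Total with Y=3: 63 + 44 + 38 + 39 = 184.
P(X=1 | Y=3) = 63/184 = 0.3424.

0.3424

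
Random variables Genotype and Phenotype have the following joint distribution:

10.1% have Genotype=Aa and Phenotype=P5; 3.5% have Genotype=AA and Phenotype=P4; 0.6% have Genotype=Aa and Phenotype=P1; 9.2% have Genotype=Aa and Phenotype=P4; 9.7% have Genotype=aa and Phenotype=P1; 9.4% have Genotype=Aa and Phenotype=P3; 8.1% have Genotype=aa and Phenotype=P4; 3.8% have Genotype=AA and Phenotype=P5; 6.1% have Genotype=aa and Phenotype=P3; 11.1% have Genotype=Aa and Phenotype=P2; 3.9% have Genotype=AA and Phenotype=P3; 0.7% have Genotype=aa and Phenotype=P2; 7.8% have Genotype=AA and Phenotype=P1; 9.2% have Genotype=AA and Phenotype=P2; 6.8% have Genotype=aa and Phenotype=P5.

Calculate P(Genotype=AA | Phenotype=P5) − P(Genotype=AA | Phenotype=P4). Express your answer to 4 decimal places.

P(Phenotype=P5) = 0.038 + 0.101 + 0.068 = 0.207; P(Genotype=AA | Phenotype=P5) = 0.038/0.207 = 0.18357.
P(Phenotype=P4) = 0.035 + 0.092 + 0.081 = 0.208; P(Genotype=AA | Phenotype=P4) = 0.035/0.208 = 0.16827.
Difference = 0.0153.

0.0153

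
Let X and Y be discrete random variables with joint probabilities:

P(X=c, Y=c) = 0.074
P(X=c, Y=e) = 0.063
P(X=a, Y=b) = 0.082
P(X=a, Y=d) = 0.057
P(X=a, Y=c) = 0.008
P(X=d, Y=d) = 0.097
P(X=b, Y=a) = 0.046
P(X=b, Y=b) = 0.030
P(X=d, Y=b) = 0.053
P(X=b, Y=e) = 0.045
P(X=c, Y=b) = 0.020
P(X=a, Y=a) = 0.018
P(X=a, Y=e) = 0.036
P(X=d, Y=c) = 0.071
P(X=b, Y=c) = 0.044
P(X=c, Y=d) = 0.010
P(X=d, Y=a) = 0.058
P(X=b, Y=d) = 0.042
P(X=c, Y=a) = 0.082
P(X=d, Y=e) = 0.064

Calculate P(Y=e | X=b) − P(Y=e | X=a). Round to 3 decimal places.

0.038

P(X=b) = 0.046 + 0.030 + 0.044 + 0.042 + 0.045 = 0.207; P(Y=e | X=b) = 0.045/0.207 = 0.2174.
P(X=a) = 0.018 + 0.082 + 0.008 + 0.057 + 0.036 = 0.201; P(Y=e | X=a) = 0.036/0.201 = 0.1791.
Difference = 0.038.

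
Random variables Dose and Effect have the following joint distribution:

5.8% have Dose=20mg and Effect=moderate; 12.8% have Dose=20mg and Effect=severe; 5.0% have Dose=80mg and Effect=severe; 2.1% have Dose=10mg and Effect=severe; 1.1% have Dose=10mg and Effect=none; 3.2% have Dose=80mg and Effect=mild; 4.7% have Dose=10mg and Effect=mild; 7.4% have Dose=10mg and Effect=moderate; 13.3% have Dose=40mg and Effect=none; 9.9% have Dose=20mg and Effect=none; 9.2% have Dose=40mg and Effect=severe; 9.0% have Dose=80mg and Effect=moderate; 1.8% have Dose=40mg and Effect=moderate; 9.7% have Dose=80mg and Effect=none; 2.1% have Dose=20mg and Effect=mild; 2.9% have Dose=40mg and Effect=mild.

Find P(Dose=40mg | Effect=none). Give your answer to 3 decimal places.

P(Effect=none) = 0.011 + 0.099 + 0.133 + 0.097 = 0.340.
P(Dose=40mg | Effect=none) = 0.133/0.340 = 0.391.

0.391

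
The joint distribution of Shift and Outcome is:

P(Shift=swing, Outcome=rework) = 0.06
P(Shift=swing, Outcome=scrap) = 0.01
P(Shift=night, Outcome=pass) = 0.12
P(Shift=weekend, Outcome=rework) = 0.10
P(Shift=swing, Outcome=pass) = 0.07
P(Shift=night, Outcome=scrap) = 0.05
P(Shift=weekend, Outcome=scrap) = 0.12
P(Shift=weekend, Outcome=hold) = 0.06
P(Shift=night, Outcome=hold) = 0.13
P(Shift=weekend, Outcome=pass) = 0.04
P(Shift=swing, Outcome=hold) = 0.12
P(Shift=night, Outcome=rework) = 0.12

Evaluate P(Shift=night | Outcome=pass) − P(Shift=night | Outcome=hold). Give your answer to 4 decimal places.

0.1024

P(Outcome=pass) = 0.07 + 0.12 + 0.04 = 0.23; P(Shift=night | Outcome=pass) = 0.12/0.23 = 0.52174.
P(Outcome=hold) = 0.12 + 0.13 + 0.06 = 0.31; P(Shift=night | Outcome=hold) = 0.13/0.31 = 0.41935.
Difference = 0.1024.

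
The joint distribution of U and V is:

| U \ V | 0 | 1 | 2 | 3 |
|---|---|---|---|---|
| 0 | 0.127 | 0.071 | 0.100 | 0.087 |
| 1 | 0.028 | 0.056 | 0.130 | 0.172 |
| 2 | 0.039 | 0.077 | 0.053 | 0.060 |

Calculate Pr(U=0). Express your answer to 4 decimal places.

0.3850

P(U=0) = 0.127 + 0.071 + 0.100 + 0.087 = 0.385.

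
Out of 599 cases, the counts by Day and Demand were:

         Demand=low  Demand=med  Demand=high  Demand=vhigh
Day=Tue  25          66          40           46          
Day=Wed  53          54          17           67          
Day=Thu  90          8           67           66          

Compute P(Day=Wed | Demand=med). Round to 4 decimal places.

Total with Demand=med: 66 + 54 + 8 = 128.
P(Day=Wed | Demand=med) = 54/128 = 0.4219.

0.4219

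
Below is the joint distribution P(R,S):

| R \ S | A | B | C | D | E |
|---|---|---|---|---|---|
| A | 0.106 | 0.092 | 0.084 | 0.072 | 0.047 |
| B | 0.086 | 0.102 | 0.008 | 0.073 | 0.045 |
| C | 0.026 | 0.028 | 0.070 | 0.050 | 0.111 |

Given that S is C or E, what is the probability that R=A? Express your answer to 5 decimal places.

0.35890

P(S=C) = 0.084 + 0.008 + 0.070 = 0.162.
P(S=E) = 0.047 + 0.045 + 0.111 = 0.203.
P(S ∈ {C, E}) = 0.162 + 0.203 = 0.365; P(R=A, S ∈ {C, E}) = 0.084 + 0.047 = 0.131.
P(R=A | S ∈ {C, E}) = 0.131/0.365 = 0.35890.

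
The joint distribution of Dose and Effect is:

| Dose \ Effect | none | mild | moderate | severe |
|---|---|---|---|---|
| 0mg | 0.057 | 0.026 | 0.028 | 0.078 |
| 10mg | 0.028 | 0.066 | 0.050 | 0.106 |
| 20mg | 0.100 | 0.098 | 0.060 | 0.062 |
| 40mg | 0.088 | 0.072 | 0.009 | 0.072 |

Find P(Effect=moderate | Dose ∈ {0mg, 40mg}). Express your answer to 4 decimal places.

P(Dose=0mg) = 0.057 + 0.026 + 0.028 + 0.078 = 0.189.
P(Dose=40mg) = 0.088 + 0.072 + 0.009 + 0.072 = 0.241.
P(Dose ∈ {0mg, 40mg}) = 0.189 + 0.241 = 0.430; P(Effect=moderate, Dose ∈ {0mg, 40mg}) = 0.028 + 0.009 = 0.037.
P(Effect=moderate | Dose ∈ {0mg, 40mg}) = 0.037/0.430 = 0.0860.

0.0860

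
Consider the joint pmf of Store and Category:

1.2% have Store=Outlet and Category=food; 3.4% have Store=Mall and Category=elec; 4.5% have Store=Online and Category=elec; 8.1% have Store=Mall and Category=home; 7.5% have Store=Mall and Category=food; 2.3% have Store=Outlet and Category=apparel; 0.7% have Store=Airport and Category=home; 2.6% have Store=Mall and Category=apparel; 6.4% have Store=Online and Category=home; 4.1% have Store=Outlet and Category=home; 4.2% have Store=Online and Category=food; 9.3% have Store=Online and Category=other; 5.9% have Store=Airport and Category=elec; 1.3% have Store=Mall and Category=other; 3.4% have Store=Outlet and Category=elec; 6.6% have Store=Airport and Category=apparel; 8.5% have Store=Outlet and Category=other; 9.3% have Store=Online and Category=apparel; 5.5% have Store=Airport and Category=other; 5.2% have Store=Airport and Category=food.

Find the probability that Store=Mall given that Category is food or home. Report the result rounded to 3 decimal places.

0.417

P(Category=food) = 0.075 + 0.052 + 0.012 + 0.042 = 0.181.
P(Category=home) = 0.081 + 0.007 + 0.041 + 0.064 = 0.193.
P(Category ∈ {food, home}) = 0.181 + 0.193 = 0.374; P(Store=Mall, Category ∈ {food, home}) = 0.075 + 0.081 = 0.156.
P(Store=Mall | Category ∈ {food, home}) = 0.156/0.374 = 0.417.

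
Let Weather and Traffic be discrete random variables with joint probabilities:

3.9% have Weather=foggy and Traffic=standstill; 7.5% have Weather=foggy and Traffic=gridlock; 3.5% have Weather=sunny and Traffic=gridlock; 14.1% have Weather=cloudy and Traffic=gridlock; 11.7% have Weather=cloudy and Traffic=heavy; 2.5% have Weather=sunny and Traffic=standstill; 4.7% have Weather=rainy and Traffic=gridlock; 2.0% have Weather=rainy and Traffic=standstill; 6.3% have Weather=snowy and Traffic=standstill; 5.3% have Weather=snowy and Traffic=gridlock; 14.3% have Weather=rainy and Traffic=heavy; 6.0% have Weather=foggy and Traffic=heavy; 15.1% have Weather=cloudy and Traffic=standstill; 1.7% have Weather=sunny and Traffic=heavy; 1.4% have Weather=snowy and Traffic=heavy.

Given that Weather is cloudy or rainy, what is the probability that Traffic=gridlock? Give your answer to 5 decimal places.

P(Weather=cloudy) = 0.117 + 0.141 + 0.151 = 0.409.
P(Weather=rainy) = 0.143 + 0.047 + 0.020 = 0.210.
P(Weather ∈ {cloudy, rainy}) = 0.409 + 0.210 = 0.619; P(Traffic=gridlock, Weather ∈ {cloudy, rainy}) = 0.141 + 0.047 = 0.188.
P(Traffic=gridlock | Weather ∈ {cloudy, rainy}) = 0.188/0.619 = 0.30372.

0.30372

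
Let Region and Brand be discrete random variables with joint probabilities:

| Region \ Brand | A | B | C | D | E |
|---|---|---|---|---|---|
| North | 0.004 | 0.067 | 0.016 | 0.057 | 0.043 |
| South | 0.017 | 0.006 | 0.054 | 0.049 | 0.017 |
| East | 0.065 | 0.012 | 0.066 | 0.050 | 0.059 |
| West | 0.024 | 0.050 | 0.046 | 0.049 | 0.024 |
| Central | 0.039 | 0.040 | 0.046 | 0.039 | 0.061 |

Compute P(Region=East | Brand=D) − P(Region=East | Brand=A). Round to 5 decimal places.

P(Brand=D) = 0.057 + 0.049 + 0.050 + 0.049 + 0.039 = 0.244; P(Region=East | Brand=D) = 0.050/0.244 = 0.204918.
P(Brand=A) = 0.004 + 0.017 + 0.065 + 0.024 + 0.039 = 0.149; P(Region=East | Brand=A) = 0.065/0.149 = 0.436242.
Difference = -0.23132.

-0.23132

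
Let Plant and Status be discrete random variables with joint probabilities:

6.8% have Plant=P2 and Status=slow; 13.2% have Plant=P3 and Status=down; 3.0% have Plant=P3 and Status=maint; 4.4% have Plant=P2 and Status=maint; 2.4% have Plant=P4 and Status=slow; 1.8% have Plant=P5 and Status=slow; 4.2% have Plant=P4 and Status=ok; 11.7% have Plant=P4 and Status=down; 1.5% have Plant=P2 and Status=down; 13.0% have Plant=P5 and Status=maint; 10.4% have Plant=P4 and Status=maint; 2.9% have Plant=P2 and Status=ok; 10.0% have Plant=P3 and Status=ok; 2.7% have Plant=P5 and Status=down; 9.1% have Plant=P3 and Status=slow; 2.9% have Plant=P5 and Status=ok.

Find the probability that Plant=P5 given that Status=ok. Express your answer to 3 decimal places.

0.145

P(Status=ok) = 0.029 + 0.100 + 0.042 + 0.029 = 0.200.
P(Plant=P5 | Status=ok) = 0.029/0.200 = 0.145.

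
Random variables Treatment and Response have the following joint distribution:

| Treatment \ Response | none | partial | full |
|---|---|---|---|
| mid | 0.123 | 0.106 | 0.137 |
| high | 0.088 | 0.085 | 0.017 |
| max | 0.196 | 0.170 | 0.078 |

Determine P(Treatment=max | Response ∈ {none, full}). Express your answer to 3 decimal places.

0.429

P(Response=none) = 0.123 + 0.088 + 0.196 = 0.407.
P(Response=full) = 0.137 + 0.017 + 0.078 = 0.232.
P(Response ∈ {none, full}) = 0.407 + 0.232 = 0.639; P(Treatment=max, Response ∈ {none, full}) = 0.196 + 0.078 = 0.274.
P(Treatment=max | Response ∈ {none, full}) = 0.274/0.639 = 0.429.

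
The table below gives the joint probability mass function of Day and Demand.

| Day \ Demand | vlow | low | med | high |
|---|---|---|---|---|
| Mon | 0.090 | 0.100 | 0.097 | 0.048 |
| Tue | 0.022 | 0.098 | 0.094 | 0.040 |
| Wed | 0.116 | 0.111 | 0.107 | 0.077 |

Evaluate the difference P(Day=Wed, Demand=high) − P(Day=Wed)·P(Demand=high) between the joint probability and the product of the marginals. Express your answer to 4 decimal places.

P(Day=Wed) = 0.116 + 0.111 + 0.107 + 0.077 = 0.411.
P(Demand=high) = 0.048 + 0.040 + 0.077 = 0.165.
P(Day=Wed, Demand=high) − P(Day=Wed)P(Demand=high) = 0.077 − 0.411×0.165 = 0.0092.

0.0092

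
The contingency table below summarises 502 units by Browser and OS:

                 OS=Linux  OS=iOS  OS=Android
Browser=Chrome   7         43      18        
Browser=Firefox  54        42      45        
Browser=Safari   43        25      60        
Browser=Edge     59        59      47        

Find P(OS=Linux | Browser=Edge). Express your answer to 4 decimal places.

Total with Browser=Edge: 59 + 59 + 47 = 165.
P(OS=Linux | Browser=Edge) = 59/165 = 0.3576.

0.3576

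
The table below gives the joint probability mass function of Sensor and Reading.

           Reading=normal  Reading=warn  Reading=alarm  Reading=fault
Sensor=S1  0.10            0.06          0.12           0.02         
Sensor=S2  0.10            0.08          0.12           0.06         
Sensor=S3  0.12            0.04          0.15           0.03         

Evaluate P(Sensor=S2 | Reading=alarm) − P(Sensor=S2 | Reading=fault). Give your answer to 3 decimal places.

-0.238

P(Reading=alarm) = 0.12 + 0.12 + 0.15 = 0.39; P(Sensor=S2 | Reading=alarm) = 0.12/0.39 = 0.3077.
P(Reading=fault) = 0.02 + 0.06 + 0.03 = 0.11; P(Sensor=S2 | Reading=fault) = 0.06/0.11 = 0.5455.
Difference = -0.238.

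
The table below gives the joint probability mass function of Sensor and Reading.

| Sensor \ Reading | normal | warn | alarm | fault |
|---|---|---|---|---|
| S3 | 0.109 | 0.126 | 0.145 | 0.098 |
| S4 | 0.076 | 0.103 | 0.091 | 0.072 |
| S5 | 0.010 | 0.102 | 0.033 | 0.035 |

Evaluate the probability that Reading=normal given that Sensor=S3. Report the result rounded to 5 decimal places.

0.22803

P(Sensor=S3) = 0.109 + 0.126 + 0.145 + 0.098 = 0.478.
P(Reading=normal | Sensor=S3) = 0.109/0.478 = 0.22803.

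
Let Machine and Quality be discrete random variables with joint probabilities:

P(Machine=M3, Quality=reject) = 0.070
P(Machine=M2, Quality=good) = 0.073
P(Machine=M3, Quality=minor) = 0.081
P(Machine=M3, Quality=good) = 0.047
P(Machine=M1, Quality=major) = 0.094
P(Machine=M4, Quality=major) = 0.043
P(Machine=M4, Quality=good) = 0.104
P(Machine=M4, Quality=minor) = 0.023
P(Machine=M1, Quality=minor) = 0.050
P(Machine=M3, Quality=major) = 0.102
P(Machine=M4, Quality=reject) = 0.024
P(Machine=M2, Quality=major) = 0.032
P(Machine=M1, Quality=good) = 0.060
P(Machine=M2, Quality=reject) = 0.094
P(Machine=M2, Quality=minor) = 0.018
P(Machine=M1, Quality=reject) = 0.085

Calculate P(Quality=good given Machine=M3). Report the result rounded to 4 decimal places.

0.1567

P(Machine=M3) = 0.047 + 0.081 + 0.102 + 0.070 = 0.300.
P(Quality=good | Machine=M3) = 0.047/0.300 = 0.1567.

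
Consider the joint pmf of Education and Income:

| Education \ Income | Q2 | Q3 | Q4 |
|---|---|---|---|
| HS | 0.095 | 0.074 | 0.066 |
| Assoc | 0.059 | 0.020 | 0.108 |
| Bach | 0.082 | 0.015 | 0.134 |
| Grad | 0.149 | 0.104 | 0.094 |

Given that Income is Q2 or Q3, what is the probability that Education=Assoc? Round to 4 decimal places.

0.1321

P(Income=Q2) = 0.095 + 0.059 + 0.082 + 0.149 = 0.385.
P(Income=Q3) = 0.074 + 0.020 + 0.015 + 0.104 = 0.213.
P(Income ∈ {Q2, Q3}) = 0.385 + 0.213 = 0.598; P(Education=Assoc, Income ∈ {Q2, Q3}) = 0.059 + 0.020 = 0.079.
P(Education=Assoc | Income ∈ {Q2, Q3}) = 0.079/0.598 = 0.1321.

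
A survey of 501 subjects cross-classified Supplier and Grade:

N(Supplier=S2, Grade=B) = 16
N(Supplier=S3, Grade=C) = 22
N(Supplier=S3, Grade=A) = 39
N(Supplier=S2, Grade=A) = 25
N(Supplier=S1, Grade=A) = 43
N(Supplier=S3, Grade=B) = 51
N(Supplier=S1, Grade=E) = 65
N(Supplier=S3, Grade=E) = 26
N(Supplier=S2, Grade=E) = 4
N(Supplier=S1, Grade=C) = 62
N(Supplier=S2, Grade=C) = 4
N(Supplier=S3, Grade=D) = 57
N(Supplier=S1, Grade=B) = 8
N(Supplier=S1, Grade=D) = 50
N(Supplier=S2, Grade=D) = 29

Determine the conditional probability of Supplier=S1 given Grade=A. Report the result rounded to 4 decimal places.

Total with Grade=A: 43 + 25 + 39 = 107.
P(Supplier=S1 | Grade=A) = 43/107 = 0.4019.

0.4019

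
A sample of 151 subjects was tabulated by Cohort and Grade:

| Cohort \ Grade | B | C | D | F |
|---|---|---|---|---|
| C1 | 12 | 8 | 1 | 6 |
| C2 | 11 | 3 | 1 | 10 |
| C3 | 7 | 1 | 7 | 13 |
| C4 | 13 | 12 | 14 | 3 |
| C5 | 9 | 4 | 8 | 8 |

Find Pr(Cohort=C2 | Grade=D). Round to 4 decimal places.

Total with Grade=D: 1 + 1 + 7 + 14 + 8 = 31.
P(Cohort=C2 | Grade=D) = 1/31 = 0.0323.

0.0323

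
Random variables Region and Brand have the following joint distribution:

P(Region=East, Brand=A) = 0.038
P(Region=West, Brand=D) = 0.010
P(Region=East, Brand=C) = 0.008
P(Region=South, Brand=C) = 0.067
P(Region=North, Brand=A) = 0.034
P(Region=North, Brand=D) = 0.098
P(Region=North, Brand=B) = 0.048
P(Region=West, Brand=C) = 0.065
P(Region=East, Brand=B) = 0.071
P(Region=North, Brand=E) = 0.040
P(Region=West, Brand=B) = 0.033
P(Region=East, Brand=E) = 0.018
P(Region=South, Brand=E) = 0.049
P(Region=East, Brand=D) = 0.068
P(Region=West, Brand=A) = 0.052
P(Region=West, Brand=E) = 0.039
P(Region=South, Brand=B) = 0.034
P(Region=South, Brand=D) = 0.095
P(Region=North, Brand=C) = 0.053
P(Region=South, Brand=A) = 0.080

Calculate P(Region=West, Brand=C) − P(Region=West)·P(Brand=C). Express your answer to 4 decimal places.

0.0266

P(Region=West) = 0.052 + 0.033 + 0.065 + 0.010 + 0.039 = 0.199.
P(Brand=C) = 0.053 + 0.067 + 0.008 + 0.065 = 0.193.
P(Region=West, Brand=C) − P(Region=West)P(Brand=C) = 0.065 − 0.199×0.193 = 0.0266.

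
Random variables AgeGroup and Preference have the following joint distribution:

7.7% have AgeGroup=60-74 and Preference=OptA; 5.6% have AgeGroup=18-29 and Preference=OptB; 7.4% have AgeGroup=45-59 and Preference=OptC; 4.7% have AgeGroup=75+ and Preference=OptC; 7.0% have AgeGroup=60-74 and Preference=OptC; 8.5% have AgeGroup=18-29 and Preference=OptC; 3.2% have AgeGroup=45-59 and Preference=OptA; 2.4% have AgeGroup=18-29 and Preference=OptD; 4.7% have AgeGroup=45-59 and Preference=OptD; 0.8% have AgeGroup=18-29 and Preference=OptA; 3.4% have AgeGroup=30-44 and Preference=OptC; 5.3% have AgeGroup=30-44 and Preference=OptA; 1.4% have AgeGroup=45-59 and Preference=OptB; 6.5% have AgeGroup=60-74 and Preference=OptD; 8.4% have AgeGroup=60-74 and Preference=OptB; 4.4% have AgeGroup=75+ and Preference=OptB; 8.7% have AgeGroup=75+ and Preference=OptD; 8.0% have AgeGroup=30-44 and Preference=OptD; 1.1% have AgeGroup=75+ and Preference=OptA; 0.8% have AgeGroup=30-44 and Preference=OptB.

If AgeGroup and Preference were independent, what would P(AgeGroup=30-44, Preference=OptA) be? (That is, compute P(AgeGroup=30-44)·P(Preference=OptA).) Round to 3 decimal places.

P(AgeGroup=30-44) = 0.053 + 0.008 + 0.034 + 0.080 = 0.175.
P(Preference=OptA) = 0.008 + 0.053 + 0.032 + 0.077 + 0.011 = 0.181.
Product: 0.175 × 0.181 = 0.032.

0.032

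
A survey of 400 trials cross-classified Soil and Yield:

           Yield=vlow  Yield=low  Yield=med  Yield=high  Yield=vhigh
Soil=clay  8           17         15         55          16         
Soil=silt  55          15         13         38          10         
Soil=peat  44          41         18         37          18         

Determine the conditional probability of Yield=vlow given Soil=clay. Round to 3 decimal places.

Total with Soil=clay: 8 + 17 + 15 + 55 + 16 = 111.
P(Yield=vlow | Soil=clay) = 8/111 = 0.072.

0.072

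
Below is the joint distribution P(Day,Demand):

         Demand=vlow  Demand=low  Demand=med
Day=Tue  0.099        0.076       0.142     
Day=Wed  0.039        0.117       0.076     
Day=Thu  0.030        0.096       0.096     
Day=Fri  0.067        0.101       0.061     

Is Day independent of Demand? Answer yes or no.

P(Day=Tue) = 0.317 and P(Demand=low) = 0.390, so their product is 0.12363, but P(Day=Tue, Demand=low) = 0.076. Since these differ, Day and Demand are not independent.

no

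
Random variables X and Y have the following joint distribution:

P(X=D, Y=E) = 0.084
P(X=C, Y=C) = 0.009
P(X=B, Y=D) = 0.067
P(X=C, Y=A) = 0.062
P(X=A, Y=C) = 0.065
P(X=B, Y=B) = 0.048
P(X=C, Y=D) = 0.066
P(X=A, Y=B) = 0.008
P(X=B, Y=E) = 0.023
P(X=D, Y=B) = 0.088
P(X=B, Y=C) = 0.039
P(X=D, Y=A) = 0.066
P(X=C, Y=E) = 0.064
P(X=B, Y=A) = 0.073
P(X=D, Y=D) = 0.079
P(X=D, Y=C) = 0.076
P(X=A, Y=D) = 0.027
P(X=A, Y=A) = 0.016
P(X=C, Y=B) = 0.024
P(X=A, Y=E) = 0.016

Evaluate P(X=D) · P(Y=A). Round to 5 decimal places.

0.08528

P(X=D) = 0.066 + 0.088 + 0.076 + 0.079 + 0.084 = 0.393.
P(Y=A) = 0.016 + 0.073 + 0.062 + 0.066 = 0.217.
Product: 0.393 × 0.217 = 0.08528.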